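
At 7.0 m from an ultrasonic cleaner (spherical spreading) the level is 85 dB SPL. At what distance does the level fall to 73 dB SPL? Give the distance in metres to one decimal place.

The 12.0 dB drop corresponds to a distance ratio of 10^(12.0/20) for a point source.
r₂ = 7.0·10^((85−73)/20) = 7.0·10^(12.0/20) = 27.87 m.

27.9 m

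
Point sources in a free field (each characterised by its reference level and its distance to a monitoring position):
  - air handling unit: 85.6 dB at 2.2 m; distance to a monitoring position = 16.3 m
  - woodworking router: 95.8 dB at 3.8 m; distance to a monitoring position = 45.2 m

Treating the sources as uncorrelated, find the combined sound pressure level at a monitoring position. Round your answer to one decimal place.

Apply inverse-square spreading to bring every level to the receiver, then sum 10^(L/10).
air handling unit: 85.6 − 20·log₁₀(16.3/2.2) = 85.6 − 17.40 = 68.20 dB.
woodworking router: 95.8 − 20·log₁₀(45.2/3.8) = 95.8 − 21.51 = 74.29 dB.
Σ 10^(L/10) = 3.349e+07 → L_total = 10·log₁₀(3.349e+07) = 75.25 dB.

75.2 dB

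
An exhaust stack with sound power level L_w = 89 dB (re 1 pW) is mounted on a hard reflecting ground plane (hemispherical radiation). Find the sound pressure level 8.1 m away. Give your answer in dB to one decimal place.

62.8 dB

L_p = L_w − 10·log₁₀(2π·r²) with r = 8.1 m.
2π·r² = 412.2 m², 10·log₁₀ of that is 26.151 dB.
L_p = 89 − 26.151 = 62.85 dB.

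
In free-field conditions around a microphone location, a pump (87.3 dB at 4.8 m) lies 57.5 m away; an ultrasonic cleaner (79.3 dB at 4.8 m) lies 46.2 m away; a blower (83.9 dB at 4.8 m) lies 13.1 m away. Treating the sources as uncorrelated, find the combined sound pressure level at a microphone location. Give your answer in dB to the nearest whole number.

76 dB

First find each source's level at the receiver (point-source: −20·log₁₀(r/r_ref)), then combine on an intensity basis.
pump: 87.3 − 20·log₁₀(57.5/4.8) = 87.3 − 21.57 = 65.73 dB.
ultrasonic cleaner: 79.3 − 20·log₁₀(46.2/4.8) = 79.3 − 19.67 = 59.63 dB.
blower: 83.9 − 20·log₁₀(13.1/4.8) = 83.9 − 8.72 = 75.18 dB.
Σ 10^(L/10) = 3.762e+07 → L_total = 10·log₁₀(3.762e+07) = 75.75 dB.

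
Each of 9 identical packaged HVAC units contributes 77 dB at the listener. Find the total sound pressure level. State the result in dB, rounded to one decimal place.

With 9 equal, uncorrelated contributions the intensity is 9× that of one unit, giving a rise of 10·log₁₀ 9.
L_total = 77 + 10·log₁₀(9) = 77 + 9.542 = 86.54 dB.

86.5 dB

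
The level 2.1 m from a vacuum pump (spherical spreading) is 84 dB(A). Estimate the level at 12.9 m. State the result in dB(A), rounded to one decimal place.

68.2 dB(A)

Point-source attenuation: ΔL = 20·log₁₀(r₂/r₁) = 20·log₁₀(12.9/2.1) = 15.767 dB.
L₂ = 84 − 20·log₁₀(12.9/2.1) = 84 − 15.767 = 68.23 dB(A).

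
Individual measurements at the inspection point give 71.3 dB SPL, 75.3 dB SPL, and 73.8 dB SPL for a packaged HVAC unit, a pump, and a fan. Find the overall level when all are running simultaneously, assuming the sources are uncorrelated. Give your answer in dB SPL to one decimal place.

Incoherent sources combine by intensity addition: L_total = 10·log₁₀(Σ 10^(L_i/10)).
Σ 10^(L/10) = 10^(71.3/10) + 10^(75.3/10) + 10^(73.8/10) = 7.136e+07.
L_total = 10·log₁₀(7.136e+07) = 78.53 dB SPL.

78.5 dB SPL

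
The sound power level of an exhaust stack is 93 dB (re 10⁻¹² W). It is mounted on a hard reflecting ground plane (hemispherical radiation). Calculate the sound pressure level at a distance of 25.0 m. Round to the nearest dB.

57 dB

The power spreads over a hemisphere of area 2π·r², so L_p = L_w − 10·log₁₀(2π·r²).
2π·r² = 3927 m², 10·log₁₀ of that is 35.941 dB.
L_p = 93 − 35.941 = 57.06 dB.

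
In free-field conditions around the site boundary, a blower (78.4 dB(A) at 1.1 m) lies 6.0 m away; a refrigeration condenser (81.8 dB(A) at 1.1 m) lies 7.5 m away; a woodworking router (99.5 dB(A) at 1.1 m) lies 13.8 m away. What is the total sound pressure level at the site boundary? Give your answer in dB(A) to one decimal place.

77.9 dB(A)

Apply inverse-square spreading to bring every level to the receiver, then sum 10^(L/10).
blower: 78.4 − 20·log₁₀(6.0/1.1) = 78.4 − 14.74 = 63.66 dB(A).
refrigeration condenser: 81.8 − 20·log₁₀(7.5/1.1) = 81.8 − 16.67 = 65.13 dB(A).
woodworking router: 99.5 − 20·log₁₀(13.8/1.1) = 99.5 − 21.97 = 77.53 dB(A).
Σ 10^(L/10) = 6.221e+07 → L_total = 10·log₁₀(6.221e+07) = 77.94 dB(A).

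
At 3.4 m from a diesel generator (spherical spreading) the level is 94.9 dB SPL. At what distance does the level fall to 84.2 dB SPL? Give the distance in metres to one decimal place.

11.7 m

The 10.7 dB drop corresponds to a distance ratio of 10^(10.7/20) for a point source.
r₂ = 3.4·10^((94.9−84.2)/20) = 3.4·10^(10.7/20) = 11.65 m.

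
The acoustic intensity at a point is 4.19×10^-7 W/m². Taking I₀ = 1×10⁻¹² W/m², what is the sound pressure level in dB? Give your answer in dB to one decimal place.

56.2 dB

I/I₀ = 4.19×10^-7/10⁻¹² = 4.19×10^5, and L = 10·log₁₀(I/I₀).
L = 10·(0.6222 + 5) = 56.22 dB.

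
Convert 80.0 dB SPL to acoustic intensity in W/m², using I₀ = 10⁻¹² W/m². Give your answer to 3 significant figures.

0.000100 W/m²

I/I₀ = 10^(80.0/10) = 1e+08, so I = 1e+08 × 10⁻¹² W/m².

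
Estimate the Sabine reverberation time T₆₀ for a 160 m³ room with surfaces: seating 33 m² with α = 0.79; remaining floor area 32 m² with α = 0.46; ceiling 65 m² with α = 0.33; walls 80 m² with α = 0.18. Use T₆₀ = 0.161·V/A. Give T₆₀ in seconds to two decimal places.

0.34 s

Total absorption A = 33·0.79 + 32·0.46 + 65·0.33 + 80·0.18 = 76.64 m² sabins.
T₆₀ = 0.161 × 160 / 76.64 = 0.336 s.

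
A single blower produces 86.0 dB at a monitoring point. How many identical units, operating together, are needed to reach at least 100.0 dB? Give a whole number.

26

The shortfall is 100.0 − 86.0 = 14.0 dB, and N units add 10·log₁₀ N, so need 10·log₁₀ N ≥ 14.0.
N ≥ 10^(14.0/10) = 25.119, so N = 26.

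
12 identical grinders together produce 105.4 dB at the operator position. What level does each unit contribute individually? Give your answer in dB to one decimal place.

94.6 dB

Dividing the total intensity by 12 lowers the level by 10·log₁₀ 12 = 10.792 dB: L₁ = 105.4 − 10.792.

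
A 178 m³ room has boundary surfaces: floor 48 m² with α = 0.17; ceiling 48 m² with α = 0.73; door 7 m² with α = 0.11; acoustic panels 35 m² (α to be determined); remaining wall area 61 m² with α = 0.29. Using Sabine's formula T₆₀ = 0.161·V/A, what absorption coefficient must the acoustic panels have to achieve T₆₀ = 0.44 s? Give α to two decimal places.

Required total absorption A = 0.161·178/0.44 = 65.13 m².
Absorption from the other surfaces = 48·0.17 + 48·0.73 + 7·0.11 + 61·0.29 = 61.66 m², so the acoustic panels must supply 3.47 m² over 35 m².
α = 3.47/35 = 0.099.

0.10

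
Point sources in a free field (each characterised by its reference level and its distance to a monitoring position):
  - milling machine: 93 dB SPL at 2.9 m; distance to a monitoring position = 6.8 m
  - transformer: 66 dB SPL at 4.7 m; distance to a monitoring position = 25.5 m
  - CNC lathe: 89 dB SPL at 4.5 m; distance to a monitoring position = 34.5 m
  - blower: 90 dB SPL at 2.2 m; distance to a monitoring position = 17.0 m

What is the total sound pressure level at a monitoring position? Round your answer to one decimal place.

85.9 dB SPL

First find each source's level at the receiver (point-source: −20·log₁₀(r/r_ref)), then combine on an intensity basis.
milling machine: 93 − 20·log₁₀(6.8/2.9) = 93 − 7.40 = 85.60 dB SPL.
transformer: 66 − 20·log₁₀(25.5/4.7) = 66 − 14.69 = 51.31 dB SPL.
CNC lathe: 89 − 20·log₁₀(34.5/4.5) = 89 − 17.69 = 71.31 dB SPL.
blower: 90 − 20·log₁₀(17.0/2.2) = 90 − 17.76 = 72.24 dB SPL.
Σ 10^(L/10) = 3.933e+08 → L_total = 10·log₁₀(3.933e+08) = 85.95 dB SPL.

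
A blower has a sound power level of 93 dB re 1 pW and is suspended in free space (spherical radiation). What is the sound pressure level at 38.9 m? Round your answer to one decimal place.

50.2 dB

Free-field spherical radiation: L_p = L_w − 10·log₁₀(4π·r²), r = 38.9 m.
4π·r² = 1.902e+04 m², 10·log₁₀ of that is 42.791 dB.
L_p = 93 − 42.791 = 50.21 dB.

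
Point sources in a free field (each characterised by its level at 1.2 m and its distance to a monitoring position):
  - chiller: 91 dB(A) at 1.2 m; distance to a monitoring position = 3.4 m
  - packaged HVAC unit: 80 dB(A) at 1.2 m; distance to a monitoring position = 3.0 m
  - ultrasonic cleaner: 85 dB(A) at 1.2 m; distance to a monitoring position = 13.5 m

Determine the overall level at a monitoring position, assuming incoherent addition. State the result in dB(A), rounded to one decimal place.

Apply inverse-square spreading to bring every level to the receiver, then sum 10^(L/10).
chiller: 91 − 20·log₁₀(3.4/1.2) = 91 − 9.05 = 81.95 dB(A).
packaged HVAC unit: 80 − 20·log₁₀(3.0/1.2) = 80 − 7.96 = 72.04 dB(A).
ultrasonic cleaner: 85 − 20·log₁₀(13.5/1.2) = 85 − 21.02 = 63.98 dB(A).
Σ 10^(L/10) = 1.753e+08 → L_total = 10·log₁₀(1.753e+08) = 82.44 dB(A).

82.4 dB(A)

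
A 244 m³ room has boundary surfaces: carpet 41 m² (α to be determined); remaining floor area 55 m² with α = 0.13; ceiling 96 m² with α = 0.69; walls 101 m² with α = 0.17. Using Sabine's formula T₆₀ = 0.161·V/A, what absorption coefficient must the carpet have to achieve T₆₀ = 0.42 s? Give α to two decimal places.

0.07

From T₆₀ = 0.161·V/A, the target T₆₀ = 0.42 s needs A = 0.161·244/0.42 = 93.53 m².
Absorption from the other surfaces = 55·0.13 + 96·0.69 + 101·0.17 = 90.56 m², so the carpet must supply 2.97 m² over 41 m².
α = 2.97/41 = 0.073.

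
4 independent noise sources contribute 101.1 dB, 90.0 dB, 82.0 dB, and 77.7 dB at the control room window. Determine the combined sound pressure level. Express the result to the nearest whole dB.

101 dB

Incoherent sources combine by intensity addition: L_total = 10·log₁₀(Σ 10^(L_i/10)).
Σ 10^(L/10) = 10^(101.1/10) + 10^(90.0/10) + 10^(82.0/10) + 10^(77.7/10) = 1.410e+10.
L_total = 10·log₁₀(1.410e+10) = 101.49 dB.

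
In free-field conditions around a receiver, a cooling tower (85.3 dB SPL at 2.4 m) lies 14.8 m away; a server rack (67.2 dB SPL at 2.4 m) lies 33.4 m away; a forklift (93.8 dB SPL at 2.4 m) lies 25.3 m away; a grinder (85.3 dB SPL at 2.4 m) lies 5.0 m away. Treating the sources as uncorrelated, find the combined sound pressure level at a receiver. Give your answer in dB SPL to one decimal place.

First find each source's level at the receiver (point-source: −20·log₁₀(r/r_ref)), then combine on an intensity basis.
cooling tower: 85.3 − 20·log₁₀(14.8/2.4) = 85.3 − 15.80 = 69.50 dB SPL.
server rack: 67.2 − 20·log₁₀(33.4/2.4) = 67.2 − 22.87 = 44.33 dB SPL.
forklift: 93.8 − 20·log₁₀(25.3/2.4) = 93.8 − 20.46 = 73.34 dB SPL.
grinder: 85.3 − 20·log₁₀(5.0/2.4) = 85.3 − 6.38 = 78.92 dB SPL.
Σ 10^(L/10) = 1.086e+08 → L_total = 10·log₁₀(1.086e+08) = 80.36 dB SPL.

80.4 dB SPL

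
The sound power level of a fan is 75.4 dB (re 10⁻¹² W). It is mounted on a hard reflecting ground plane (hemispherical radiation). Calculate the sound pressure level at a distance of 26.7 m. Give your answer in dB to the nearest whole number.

39 dB

L_p = L_w − 10·log₁₀(2π·r²) with r = 26.7 m.
2π·r² = 4479 m², 10·log₁₀ of that is 36.512 dB.
L_p = 75.4 − 36.512 = 38.89 dB.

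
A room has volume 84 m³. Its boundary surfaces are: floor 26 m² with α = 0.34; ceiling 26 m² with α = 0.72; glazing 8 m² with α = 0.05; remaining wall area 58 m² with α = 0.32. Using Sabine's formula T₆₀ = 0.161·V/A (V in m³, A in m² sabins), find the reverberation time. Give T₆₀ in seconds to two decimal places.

0.29 s

Summing Sᵢαᵢ: 26·0.34 + 26·0.72 + 8·0.05 + 58·0.32 = 46.52 m².
T₆₀ = 0.161·V/A = 0.161·84/46.52 = 0.291 s.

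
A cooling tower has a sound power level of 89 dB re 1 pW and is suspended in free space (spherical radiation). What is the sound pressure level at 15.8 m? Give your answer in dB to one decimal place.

L_p = L_w − 10·log₁₀(4π·r²) with r = 15.8 m.
4π·r² = 3137 m², 10·log₁₀ of that is 34.965 dB.
L_p = 89 − 34.965 = 54.03 dB.

54.0 dB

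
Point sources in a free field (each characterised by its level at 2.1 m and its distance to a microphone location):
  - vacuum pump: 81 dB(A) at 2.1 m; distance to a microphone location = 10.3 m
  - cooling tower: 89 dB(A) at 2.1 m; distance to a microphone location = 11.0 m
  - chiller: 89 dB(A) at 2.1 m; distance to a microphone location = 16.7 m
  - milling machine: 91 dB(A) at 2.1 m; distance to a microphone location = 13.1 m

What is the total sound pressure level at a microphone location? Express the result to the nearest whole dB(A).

79 dB(A)

Apply inverse-square spreading to bring every level to the receiver, then sum 10^(L/10).
vacuum pump: 81 − 20·log₁₀(10.3/2.1) = 81 − 13.81 = 67.19 dB(A).
cooling tower: 89 − 20·log₁₀(11.0/2.1) = 89 − 14.38 = 74.62 dB(A).
chiller: 89 − 20·log₁₀(16.7/2.1) = 89 − 18.01 = 70.99 dB(A).
milling machine: 91 − 20·log₁₀(13.1/2.1) = 91 − 15.90 = 75.10 dB(A).
Σ 10^(L/10) = 7.910e+07 → L_total = 10·log₁₀(7.910e+07) = 78.98 dB(A).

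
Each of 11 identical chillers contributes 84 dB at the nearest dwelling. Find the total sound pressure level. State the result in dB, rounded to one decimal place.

With 11 equal, uncorrelated contributions the intensity is 11× that of one unit, giving a rise of 10·log₁₀ 11.
L_total = 84 + 10·log₁₀(11) = 84 + 10.414 = 94.41 dB.

94.4 dB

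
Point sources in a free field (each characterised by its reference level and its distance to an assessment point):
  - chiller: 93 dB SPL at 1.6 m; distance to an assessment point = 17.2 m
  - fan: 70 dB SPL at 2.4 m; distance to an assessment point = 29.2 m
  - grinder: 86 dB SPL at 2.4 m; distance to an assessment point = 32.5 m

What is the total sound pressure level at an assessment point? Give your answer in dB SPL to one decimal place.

Propagate each source to the receiver with L = L_ref − 20·log₁₀(r/r_ref), then add intensities.
chiller: 93 − 20·log₁₀(17.2/1.6) = 93 − 20.63 = 72.37 dB SPL.
fan: 70 − 20·log₁₀(29.2/2.4) = 70 − 21.70 = 48.30 dB SPL.
grinder: 86 − 20·log₁₀(32.5/2.4) = 86 − 22.63 = 63.37 dB SPL.
Σ 10^(L/10) = 1.950e+07 → L_total = 10·log₁₀(1.950e+07) = 72.90 dB SPL.

72.9 dB SPL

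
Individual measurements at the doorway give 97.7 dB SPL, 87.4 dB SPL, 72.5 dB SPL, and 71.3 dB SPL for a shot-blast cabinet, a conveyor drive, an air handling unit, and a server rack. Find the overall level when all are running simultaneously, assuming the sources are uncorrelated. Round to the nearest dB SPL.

Incoherent sources combine by intensity addition: L_total = 10·log₁₀(Σ 10^(L_i/10)).
Σ 10^(L/10) = 10^(97.7/10) + 10^(87.4/10) + 10^(72.5/10) + 10^(71.3/10) = 6.469e+09.
L_total = 10·log₁₀(6.469e+09) = 98.11 dB SPL.

98 dB SPL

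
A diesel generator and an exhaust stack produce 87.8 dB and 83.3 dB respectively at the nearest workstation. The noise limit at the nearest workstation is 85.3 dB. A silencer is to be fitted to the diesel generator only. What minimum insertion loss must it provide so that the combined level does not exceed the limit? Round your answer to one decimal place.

Everything except the diesel generator sums to 10^(83.3/10) = 2.138e+08 in linear terms, 83.30 dB.
The limit corresponds to 10^(85.3/10) = 3.388e+08; subtracting the fixed part leaves 1.250e+08 for the diesel generator, i.e. 80.97 dB.
Required insertion loss = 87.8 − 80.97 = 6.83 dB.

6.8 dB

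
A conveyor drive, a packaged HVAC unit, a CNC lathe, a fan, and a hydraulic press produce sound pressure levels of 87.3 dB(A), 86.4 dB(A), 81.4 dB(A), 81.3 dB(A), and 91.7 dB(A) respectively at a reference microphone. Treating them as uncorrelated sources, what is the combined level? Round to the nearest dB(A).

94 dB(A)

Incoherent sources combine by intensity addition: L_total = 10·log₁₀(Σ 10^(L_i/10)).
Σ 10^(L/10) = 10^(87.3/10) + 10^(86.4/10) + 10^(81.4/10) + 10^(81.3/10) + 10^(91.7/10) = 2.726e+09.
L_total = 10·log₁₀(2.726e+09) = 94.35 dB(A).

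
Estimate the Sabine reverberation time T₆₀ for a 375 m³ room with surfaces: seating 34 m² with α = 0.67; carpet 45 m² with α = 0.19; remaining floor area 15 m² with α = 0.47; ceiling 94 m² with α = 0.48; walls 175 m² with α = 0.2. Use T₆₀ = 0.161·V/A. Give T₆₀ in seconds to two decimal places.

A = Σ Sᵢαᵢ = 34·0.67 + 45·0.19 + 15·0.47 + 94·0.48 + 175·0.2 = 118.50 m².
T₆₀ = 0.161 × 375 / 118.50 = 0.509 s.

0.51 s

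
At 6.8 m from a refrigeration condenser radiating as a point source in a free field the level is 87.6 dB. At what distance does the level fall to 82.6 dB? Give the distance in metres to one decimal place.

12.1 m

Point-source spreading drops the level by 20·log₁₀(r₂/r₁); inverting, r₂/r₁ = 10^(ΔL/20).
r₂ = 6.8·10^((87.6−82.6)/20) = 6.8·10^(5.0/20) = 12.09 m.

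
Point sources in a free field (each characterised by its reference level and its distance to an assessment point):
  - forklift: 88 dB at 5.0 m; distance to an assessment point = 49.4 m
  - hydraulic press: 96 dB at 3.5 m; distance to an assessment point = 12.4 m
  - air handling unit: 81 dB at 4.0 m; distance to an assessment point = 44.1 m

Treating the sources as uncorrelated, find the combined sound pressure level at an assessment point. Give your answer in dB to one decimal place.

First find each source's level at the receiver (point-source: −20·log₁₀(r/r_ref)), then combine on an intensity basis.
forklift: 88 − 20·log₁₀(49.4/5.0) = 88 − 19.90 = 68.10 dB.
hydraulic press: 96 − 20·log₁₀(12.4/3.5) = 96 − 10.99 = 85.01 dB.
air handling unit: 81 − 20·log₁₀(44.1/4.0) = 81 − 20.85 = 60.15 dB.
Σ 10^(L/10) = 3.247e+08 → L_total = 10·log₁₀(3.247e+08) = 85.11 dB.

85.1 dB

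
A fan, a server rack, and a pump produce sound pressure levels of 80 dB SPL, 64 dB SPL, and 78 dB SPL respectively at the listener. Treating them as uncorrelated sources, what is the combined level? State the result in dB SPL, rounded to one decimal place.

82.2 dB SPL

For uncorrelated sources the intensities add, so convert each level to linear form, sum, and take 10·log₁₀ of the total.
Σ 10^(L/10) = 10^(80/10) + 10^(64/10) + 10^(78/10) = 1.656e+08.
L_total = 10·log₁₀(1.656e+08) = 82.19 dB SPL.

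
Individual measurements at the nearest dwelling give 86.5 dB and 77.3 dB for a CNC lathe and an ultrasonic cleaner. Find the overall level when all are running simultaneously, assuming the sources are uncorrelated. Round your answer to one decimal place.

For uncorrelated sources the intensities add, so convert each level to linear form, sum, and take 10·log₁₀ of the total.
Σ 10^(L/10) = 10^(86.5/10) + 10^(77.3/10) = 5.004e+08.
L_total = 10·log₁₀(5.004e+08) = 86.99 dB.

87.0 dB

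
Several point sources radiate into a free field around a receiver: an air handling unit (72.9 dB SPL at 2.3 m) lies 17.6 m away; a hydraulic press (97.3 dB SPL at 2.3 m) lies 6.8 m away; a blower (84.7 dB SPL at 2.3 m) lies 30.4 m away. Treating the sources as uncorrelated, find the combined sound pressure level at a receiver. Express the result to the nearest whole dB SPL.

88 dB SPL

Apply inverse-square spreading to bring every level to the receiver, then sum 10^(L/10).
air handling unit: 72.9 − 20·log₁₀(17.6/2.3) = 72.9 − 17.68 = 55.22 dB SPL.
hydraulic press: 97.3 − 20·log₁₀(6.8/2.3) = 97.3 − 9.42 = 87.88 dB SPL.
blower: 84.7 − 20·log₁₀(30.4/2.3) = 84.7 − 22.42 = 62.28 dB SPL.
Σ 10^(L/10) = 6.164e+08 → L_total = 10·log₁₀(6.164e+08) = 87.90 dB SPL.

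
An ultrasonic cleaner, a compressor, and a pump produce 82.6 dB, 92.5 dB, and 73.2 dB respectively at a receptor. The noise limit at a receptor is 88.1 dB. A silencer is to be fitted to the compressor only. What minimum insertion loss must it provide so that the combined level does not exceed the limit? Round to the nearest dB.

The untreated sources together contribute 10^(82.6/10) + 10^(73.2/10) = 2.029e+08, i.e. 83.07 dB.
The limit corresponds to 10^(88.1/10) = 6.457e+08; subtracting the fixed part leaves 4.428e+08 for the compressor, i.e. 86.46 dB.
So the compressor must be reduced from 92.5 to 86.46 dB: IL = 6.04 dB.

6 dB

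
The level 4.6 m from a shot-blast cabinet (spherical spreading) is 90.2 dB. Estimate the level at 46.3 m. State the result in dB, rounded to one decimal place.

Point-source attenuation: ΔL = 20·log₁₀(r₂/r₁) = 20·log₁₀(46.3/4.6) = 20.056 dB.
L₂ = 90.2 − 20·log₁₀(46.3/4.6) = 90.2 − 20.056 = 70.14 dB.

70.1 dB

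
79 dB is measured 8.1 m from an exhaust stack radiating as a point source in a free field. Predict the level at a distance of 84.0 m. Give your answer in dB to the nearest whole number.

Point-source attenuation: ΔL = 20·log₁₀(r₂/r₁) = 20·log₁₀(84.0/8.1) = 20.316 dB.
L₂ = 79 − 20·log₁₀(84.0/8.1) = 79 − 20.316 = 58.68 dB.

59 dB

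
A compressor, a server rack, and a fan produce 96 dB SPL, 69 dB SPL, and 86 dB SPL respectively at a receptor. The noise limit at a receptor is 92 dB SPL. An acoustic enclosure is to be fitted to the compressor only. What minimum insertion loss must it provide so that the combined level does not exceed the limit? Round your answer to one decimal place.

5.3 dB

Fixed contribution from the other sources: Σ 10^(L/10) = 10^(69/10) + 10^(86/10) = 4.061e+08 (86.09 dB SPL).
To meet 92 dB SPL overall, the treated compressor may contribute at most 10^(92/10) − 4.061e+08 = 1.179e+09, i.e. 90.71 dB SPL.
So the compressor must be reduced from 96 to 90.71 dB SPL: IL = 5.29 dB.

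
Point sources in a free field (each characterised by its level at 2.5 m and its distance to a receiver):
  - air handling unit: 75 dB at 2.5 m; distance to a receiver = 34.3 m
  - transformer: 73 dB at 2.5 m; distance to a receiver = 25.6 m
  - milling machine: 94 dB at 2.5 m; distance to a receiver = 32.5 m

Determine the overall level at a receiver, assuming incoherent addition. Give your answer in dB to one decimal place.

71.8 dB

Propagate each source to the receiver with L = L_ref − 20·log₁₀(r/r_ref), then add intensities.
air handling unit: 75 − 20·log₁₀(34.3/2.5) = 75 − 22.75 = 52.25 dB.
transformer: 73 − 20·log₁₀(25.6/2.5) = 73 − 20.21 = 52.79 dB.
milling machine: 94 − 20·log₁₀(32.5/2.5) = 94 − 22.28 = 71.72 dB.
Σ 10^(L/10) = 1.522e+07 → L_total = 10·log₁₀(1.522e+07) = 71.82 dB.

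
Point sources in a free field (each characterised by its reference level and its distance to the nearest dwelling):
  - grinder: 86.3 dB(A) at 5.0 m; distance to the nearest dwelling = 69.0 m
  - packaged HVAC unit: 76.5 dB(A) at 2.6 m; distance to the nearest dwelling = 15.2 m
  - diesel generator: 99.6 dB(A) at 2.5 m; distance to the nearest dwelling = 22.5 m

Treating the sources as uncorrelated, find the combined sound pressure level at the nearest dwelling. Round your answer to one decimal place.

80.6 dB(A)

Apply inverse-square spreading to bring every level to the receiver, then sum 10^(L/10).
grinder: 86.3 − 20·log₁₀(69.0/5.0) = 86.3 − 22.80 = 63.50 dB(A).
packaged HVAC unit: 76.5 − 20·log₁₀(15.2/2.6) = 76.5 − 15.34 = 61.16 dB(A).
diesel generator: 99.6 − 20·log₁₀(22.5/2.5) = 99.6 − 19.08 = 80.52 dB(A).
Σ 10^(L/10) = 1.161e+08 → L_total = 10·log₁₀(1.161e+08) = 80.65 dB(A).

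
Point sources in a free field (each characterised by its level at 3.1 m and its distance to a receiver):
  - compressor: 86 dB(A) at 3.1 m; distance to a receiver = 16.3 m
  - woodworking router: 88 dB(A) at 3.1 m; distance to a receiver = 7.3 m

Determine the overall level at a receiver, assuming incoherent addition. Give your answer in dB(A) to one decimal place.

81.1 dB(A)

First find each source's level at the receiver (point-source: −20·log₁₀(r/r_ref)), then combine on an intensity basis.
compressor: 86 − 20·log₁₀(16.3/3.1) = 86 − 14.42 = 71.58 dB(A).
woodworking router: 88 − 20·log₁₀(7.3/3.1) = 88 − 7.44 = 80.56 dB(A).
Σ 10^(L/10) = 1.282e+08 → L_total = 10·log₁₀(1.282e+08) = 81.08 dB(A).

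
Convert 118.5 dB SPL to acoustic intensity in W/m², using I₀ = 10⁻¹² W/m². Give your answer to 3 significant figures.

I/I₀ = 10^(118.5/10) = 7.079e+11, so I = 7.079e+11 × 10⁻¹² W/m².

0.708 W/m²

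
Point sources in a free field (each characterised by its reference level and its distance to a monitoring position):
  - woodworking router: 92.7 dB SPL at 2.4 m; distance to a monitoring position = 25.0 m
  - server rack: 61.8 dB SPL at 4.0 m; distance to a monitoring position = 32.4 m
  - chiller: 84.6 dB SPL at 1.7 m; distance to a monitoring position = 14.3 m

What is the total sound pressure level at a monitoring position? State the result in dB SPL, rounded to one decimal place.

73.3 dB SPL

Propagate each source to the receiver with L = L_ref − 20·log₁₀(r/r_ref), then add intensities.
woodworking router: 92.7 − 20·log₁₀(25.0/2.4) = 92.7 − 20.35 = 72.35 dB SPL.
server rack: 61.8 − 20·log₁₀(32.4/4.0) = 61.8 − 18.17 = 43.63 dB SPL.
chiller: 84.6 − 20·log₁₀(14.3/1.7) = 84.6 − 18.50 = 66.10 dB SPL.
Σ 10^(L/10) = 2.126e+07 → L_total = 10·log₁₀(2.126e+07) = 73.28 dB SPL.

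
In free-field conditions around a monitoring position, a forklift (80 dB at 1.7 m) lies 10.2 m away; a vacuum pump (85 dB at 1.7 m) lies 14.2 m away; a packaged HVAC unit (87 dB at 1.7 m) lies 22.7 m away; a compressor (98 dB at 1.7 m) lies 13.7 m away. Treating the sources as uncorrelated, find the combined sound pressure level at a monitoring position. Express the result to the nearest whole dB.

Propagate each source to the receiver with L = L_ref − 20·log₁₀(r/r_ref), then add intensities.
forklift: 80 − 20·log₁₀(10.2/1.7) = 80 − 15.56 = 64.44 dB.
vacuum pump: 85 − 20·log₁₀(14.2/1.7) = 85 − 18.44 = 66.56 dB.
packaged HVAC unit: 87 − 20·log₁₀(22.7/1.7) = 87 − 22.51 = 64.49 dB.
compressor: 98 − 20·log₁₀(13.7/1.7) = 98 − 18.13 = 79.87 dB.
Σ 10^(L/10) = 1.073e+08 → L_total = 10·log₁₀(1.073e+08) = 80.30 dB.

80 dB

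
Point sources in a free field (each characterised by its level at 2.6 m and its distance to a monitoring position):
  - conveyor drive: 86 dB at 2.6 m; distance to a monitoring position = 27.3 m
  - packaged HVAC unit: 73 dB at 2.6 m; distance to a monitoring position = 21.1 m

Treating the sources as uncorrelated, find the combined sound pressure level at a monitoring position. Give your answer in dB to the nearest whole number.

66 dB

First find each source's level at the receiver (point-source: −20·log₁₀(r/r_ref)), then combine on an intensity basis.
conveyor drive: 86 − 20·log₁₀(27.3/2.6) = 86 − 20.42 = 65.58 dB.
packaged HVAC unit: 73 − 20·log₁₀(21.1/2.6) = 73 − 18.19 = 54.81 dB.
Σ 10^(L/10) = 3.914e+06 → L_total = 10·log₁₀(3.914e+06) = 65.93 dB.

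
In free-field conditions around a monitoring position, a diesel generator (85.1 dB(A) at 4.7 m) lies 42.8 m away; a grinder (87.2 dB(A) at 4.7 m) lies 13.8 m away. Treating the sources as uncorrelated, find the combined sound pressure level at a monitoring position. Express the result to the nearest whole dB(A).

Propagate each source to the receiver with L = L_ref − 20·log₁₀(r/r_ref), then add intensities.
diesel generator: 85.1 − 20·log₁₀(42.8/4.7) = 85.1 − 19.19 = 65.91 dB(A).
grinder: 87.2 − 20·log₁₀(13.8/4.7) = 87.2 − 9.36 = 77.84 dB(A).
Σ 10^(L/10) = 6.478e+07 → L_total = 10·log₁₀(6.478e+07) = 78.11 dB(A).

78 dB(A)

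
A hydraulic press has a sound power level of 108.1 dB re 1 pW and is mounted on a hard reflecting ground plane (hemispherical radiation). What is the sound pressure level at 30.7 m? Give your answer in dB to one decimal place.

70.4 dB

Free-field hemispherical radiation: L_p = L_w − 10·log₁₀(2π·r²), r = 30.7 m.
2π·r² = 5922 m², 10·log₁₀ of that is 37.725 dB.
L_p = 108.1 − 37.725 = 70.38 dB.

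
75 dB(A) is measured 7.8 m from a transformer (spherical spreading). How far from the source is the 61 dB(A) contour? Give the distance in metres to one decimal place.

Point-source spreading drops the level by 20·log₁₀(r₂/r₁); inverting, r₂/r₁ = 10^(ΔL/20).
r₂ = 7.8·10^((75−61)/20) = 7.8·10^(14.0/20) = 39.09 m.

39.1 m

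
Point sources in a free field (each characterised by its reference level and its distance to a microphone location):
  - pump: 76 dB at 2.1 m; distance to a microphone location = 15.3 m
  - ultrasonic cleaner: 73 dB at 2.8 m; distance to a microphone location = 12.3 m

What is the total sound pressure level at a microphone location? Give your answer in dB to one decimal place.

62.5 dB

Apply inverse-square spreading to bring every level to the receiver, then sum 10^(L/10).
pump: 76 − 20·log₁₀(15.3/2.1) = 76 − 17.25 = 58.75 dB.
ultrasonic cleaner: 73 − 20·log₁₀(12.3/2.8) = 73 − 12.85 = 60.15 dB.
Σ 10^(L/10) = 1.784e+06 → L_total = 10·log₁₀(1.784e+06) = 62.51 dB.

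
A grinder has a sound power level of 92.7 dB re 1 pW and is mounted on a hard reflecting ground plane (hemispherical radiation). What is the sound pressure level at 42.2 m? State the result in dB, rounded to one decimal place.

The power spreads over a hemisphere of area 2π·r², so L_p = L_w − 10·log₁₀(2π·r²).
2π·r² = 1.119e+04 m², 10·log₁₀ of that is 40.488 dB.
L_p = 92.7 − 40.488 = 52.21 dB.

52.2 dB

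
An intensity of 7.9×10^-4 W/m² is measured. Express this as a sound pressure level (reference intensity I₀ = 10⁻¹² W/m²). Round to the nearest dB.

89 dB

Dividing by I₀ shifts the exponent by 12: I/I₀ = 7.9×10^8.
L = 10·(0.8976 + 8) = 88.98 dB.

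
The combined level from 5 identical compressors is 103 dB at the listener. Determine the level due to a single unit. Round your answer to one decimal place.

96.0 dB

5 equal contributions raise the level by 10·log₁₀ 5 = 6.990 dB, so each unit alone gives 103 − 6.990.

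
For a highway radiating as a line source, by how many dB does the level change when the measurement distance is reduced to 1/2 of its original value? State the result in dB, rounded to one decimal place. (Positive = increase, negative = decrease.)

A line source loses 3 dB per doubling of distance; generally ΔL = −10·log₁₀(r₂/r₁).
ΔL = −10·log₁₀(0.5) = +3.01 dB.

+3.0 dB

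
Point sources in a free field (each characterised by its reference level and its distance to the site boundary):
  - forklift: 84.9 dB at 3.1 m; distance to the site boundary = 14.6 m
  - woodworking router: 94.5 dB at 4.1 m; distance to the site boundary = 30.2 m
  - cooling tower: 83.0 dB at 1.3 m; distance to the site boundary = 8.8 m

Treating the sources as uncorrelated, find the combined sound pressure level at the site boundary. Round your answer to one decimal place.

78.5 dB

Apply inverse-square spreading to bring every level to the receiver, then sum 10^(L/10).
forklift: 84.9 − 20·log₁₀(14.6/3.1) = 84.9 − 13.46 = 71.44 dB.
woodworking router: 94.5 − 20·log₁₀(30.2/4.1) = 94.5 − 17.34 = 77.16 dB.
cooling tower: 83.0 − 20·log₁₀(8.8/1.3) = 83.0 − 16.61 = 66.39 dB.
Σ 10^(L/10) = 7.023e+07 → L_total = 10·log₁₀(7.023e+07) = 78.47 dB.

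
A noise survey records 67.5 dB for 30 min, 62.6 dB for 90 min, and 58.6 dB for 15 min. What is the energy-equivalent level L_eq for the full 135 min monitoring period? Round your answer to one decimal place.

L_eq = 10·log₁₀[(1/T)·Σ tᵢ·10^(Lᵢ/10)] with T = 135 min.
Σ tᵢ·10^(Lᵢ/10) = 30·10^(67.5/10) + 90·10^(62.6/10) + 15·10^(58.6/10) = 3.433e+08.
L_eq = 10·log₁₀(3.433e+08/135) = 64.05 dB.

64.1 dB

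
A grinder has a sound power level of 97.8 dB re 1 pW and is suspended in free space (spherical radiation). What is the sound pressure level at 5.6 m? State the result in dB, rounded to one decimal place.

71.8 dB

Free-field spherical radiation: L_p = L_w − 10·log₁₀(4π·r²), r = 5.6 m.
4π·r² = 394.1 m², 10·log₁₀ of that is 25.956 dB.
L_p = 97.8 − 25.956 = 71.84 dB.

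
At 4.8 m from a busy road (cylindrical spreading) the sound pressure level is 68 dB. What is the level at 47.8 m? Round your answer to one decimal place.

58.0 dB

Line-source attenuation: ΔL = 10·log₁₀(r₂/r₁) = 10·log₁₀(47.8/4.8) = 9.982 dB.
L₂ = 68 − 10·log₁₀(47.8/4.8) = 68 − 9.982 = 58.02 dB.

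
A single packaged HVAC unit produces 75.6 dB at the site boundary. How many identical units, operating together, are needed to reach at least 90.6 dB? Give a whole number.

32

Need L₁ + 10·log₁₀ N ≥ 90.6, i.e. log₁₀ N ≥ 1.50.
N ≥ 10^(15.0/10) = 31.623, so N = 32.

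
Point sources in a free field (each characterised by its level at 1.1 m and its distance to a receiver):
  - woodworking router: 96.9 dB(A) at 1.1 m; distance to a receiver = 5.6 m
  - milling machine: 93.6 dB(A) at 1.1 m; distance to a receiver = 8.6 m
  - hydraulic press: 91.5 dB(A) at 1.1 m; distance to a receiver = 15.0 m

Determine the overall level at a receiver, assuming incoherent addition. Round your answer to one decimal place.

83.7 dB(A)

First find each source's level at the receiver (point-source: −20·log₁₀(r/r_ref)), then combine on an intensity basis.
woodworking router: 96.9 − 20·log₁₀(5.6/1.1) = 96.9 − 14.14 = 82.76 dB(A).
milling machine: 93.6 − 20·log₁₀(8.6/1.1) = 93.6 − 17.86 = 75.74 dB(A).
hydraulic press: 91.5 − 20·log₁₀(15.0/1.1) = 91.5 − 22.69 = 68.81 dB(A).
Σ 10^(L/10) = 2.341e+08 → L_total = 10·log₁₀(2.341e+08) = 83.69 dB(A).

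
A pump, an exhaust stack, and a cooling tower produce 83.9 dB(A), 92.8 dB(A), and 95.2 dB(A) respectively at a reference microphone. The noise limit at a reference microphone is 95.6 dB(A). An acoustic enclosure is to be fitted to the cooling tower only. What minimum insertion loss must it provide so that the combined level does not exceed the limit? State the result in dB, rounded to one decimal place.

3.5 dB

Fixed contribution from the other sources: Σ 10^(L/10) = 10^(83.9/10) + 10^(92.8/10) = 2.151e+09 (93.33 dB(A)).
The limit corresponds to 10^(95.6/10) = 3.631e+09; subtracting the fixed part leaves 1.480e+09 for the cooling tower, i.e. 91.70 dB(A).
So the cooling tower must be reduced from 95.2 to 91.70 dB(A): IL = 3.50 dB.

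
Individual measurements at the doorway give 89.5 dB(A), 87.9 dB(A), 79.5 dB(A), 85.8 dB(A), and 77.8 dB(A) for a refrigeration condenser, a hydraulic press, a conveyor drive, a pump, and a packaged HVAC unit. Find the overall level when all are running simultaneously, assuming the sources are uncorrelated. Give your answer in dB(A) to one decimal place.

93.1 dB(A)

For uncorrelated sources the intensities add, so convert each level to linear form, sum, and take 10·log₁₀ of the total.
Σ 10^(L/10) = 10^(89.5/10) + 10^(87.9/10) + 10^(79.5/10) + 10^(85.8/10) + 10^(77.8/10) = 2.037e+09.
L_total = 10·log₁₀(2.037e+09) = 93.09 dB(A).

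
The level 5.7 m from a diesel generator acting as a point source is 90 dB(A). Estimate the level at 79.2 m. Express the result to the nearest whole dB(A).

67 dB(A)

Point-source attenuation: ΔL = 20·log₁₀(r₂/r₁) = 20·log₁₀(79.2/5.7) = 22.857 dB.
L₂ = 90 − 20·log₁₀(79.2/5.7) = 90 − 22.857 = 67.14 dB(A).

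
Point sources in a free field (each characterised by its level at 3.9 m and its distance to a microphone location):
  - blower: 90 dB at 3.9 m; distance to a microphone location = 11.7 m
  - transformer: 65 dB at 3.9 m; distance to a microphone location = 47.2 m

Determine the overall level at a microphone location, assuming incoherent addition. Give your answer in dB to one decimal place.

80.5 dB

Apply inverse-square spreading to bring every level to the receiver, then sum 10^(L/10).
blower: 90 − 20·log₁₀(11.7/3.9) = 90 − 9.54 = 80.46 dB.
transformer: 65 − 20·log₁₀(47.2/3.9) = 65 − 21.66 = 43.34 dB.
Σ 10^(L/10) = 1.111e+08 → L_total = 10·log₁₀(1.111e+08) = 80.46 dB.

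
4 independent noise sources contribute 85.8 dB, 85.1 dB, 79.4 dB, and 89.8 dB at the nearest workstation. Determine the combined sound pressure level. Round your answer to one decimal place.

For uncorrelated sources the intensities add, so convert each level to linear form, sum, and take 10·log₁₀ of the total.
Σ 10^(L/10) = 10^(85.8/10) + 10^(85.1/10) + 10^(79.4/10) + 10^(89.8/10) = 1.746e+09.
L_total = 10·log₁₀(1.746e+09) = 92.42 dB.

92.4 dB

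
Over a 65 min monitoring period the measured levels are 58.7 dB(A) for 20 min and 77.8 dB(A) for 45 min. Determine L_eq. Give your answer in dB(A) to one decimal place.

76.2 dB(A)

L_eq = 10·log₁₀[(1/T)·Σ tᵢ·10^(Lᵢ/10)] with T = 65 min.
Σ tᵢ·10^(Lᵢ/10) = 20·10^(58.7/10) + 45·10^(77.8/10) = 2.726e+09.
L_eq = 10·log₁₀(2.726e+09/65) = 76.23 dB(A).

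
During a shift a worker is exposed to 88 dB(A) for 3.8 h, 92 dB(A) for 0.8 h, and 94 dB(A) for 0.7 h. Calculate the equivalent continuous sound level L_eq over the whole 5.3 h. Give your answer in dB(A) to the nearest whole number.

Weight each interval's intensity by its duration and average over T = 5.3 h:
Σ tᵢ·10^(Lᵢ/10) = 3.8·10^(88/10) + 0.8·10^(92/10) + 0.7·10^(94/10) = 5.424e+09.
L_eq = 10·log₁₀(5.424e+09/5.3) = 90.10 dB(A).

90 dB(A)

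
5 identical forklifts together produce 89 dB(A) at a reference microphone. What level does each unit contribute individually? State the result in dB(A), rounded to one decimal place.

Dividing the total intensity by 5 lowers the level by 10·log₁₀ 5 = 6.990 dB: L₁ = 89 − 6.990.

82.0 dB(A)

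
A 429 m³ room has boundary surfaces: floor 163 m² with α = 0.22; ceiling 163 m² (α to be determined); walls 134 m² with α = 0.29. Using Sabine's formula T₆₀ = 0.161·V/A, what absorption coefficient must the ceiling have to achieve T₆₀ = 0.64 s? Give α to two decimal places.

Required total absorption A = 0.161·429/0.64 = 107.92 m².
Absorption from the other surfaces = 163·0.22 + 134·0.29 = 74.72 m², so the ceiling must supply 33.20 m² over 163 m².
α = 33.20/163 = 0.204.

0.20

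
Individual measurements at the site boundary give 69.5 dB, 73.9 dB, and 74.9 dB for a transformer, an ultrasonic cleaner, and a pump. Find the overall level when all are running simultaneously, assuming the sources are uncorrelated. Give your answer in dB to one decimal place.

78.1 dB

Incoherent sources combine by intensity addition: L_total = 10·log₁₀(Σ 10^(L_i/10)).
Σ 10^(L/10) = 10^(69.5/10) + 10^(73.9/10) + 10^(74.9/10) = 6.436e+07.
L_total = 10·log₁₀(6.436e+07) = 78.09 dB.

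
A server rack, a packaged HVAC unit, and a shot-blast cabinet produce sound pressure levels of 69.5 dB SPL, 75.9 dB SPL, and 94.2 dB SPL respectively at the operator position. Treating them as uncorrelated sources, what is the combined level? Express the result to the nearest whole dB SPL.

94 dB SPL

Incoherent sources combine by intensity addition: L_total = 10·log₁₀(Σ 10^(L_i/10)).
Σ 10^(L/10) = 10^(69.5/10) + 10^(75.9/10) + 10^(94.2/10) = 2.678e+09.
L_total = 10·log₁₀(2.678e+09) = 94.28 dB SPL.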